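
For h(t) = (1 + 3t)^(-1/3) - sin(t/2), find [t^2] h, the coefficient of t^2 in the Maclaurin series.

Combine the two series term by term.

2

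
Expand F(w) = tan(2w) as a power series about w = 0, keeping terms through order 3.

8*w^3/3 + 2*w

Apply the Taylor formula c_k = f^(k)(a)/k!.
F(0) = 0
F′(0) = 2
F′′(0) = 0
F′′′(0) = 16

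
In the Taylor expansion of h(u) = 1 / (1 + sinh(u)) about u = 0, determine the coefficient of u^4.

4/3

Expand as Σ (-1)^k u^k with u equal to the inner function's series.
h(0) = 1
h′(0) = -1
h′′(0) = 2
h′′′(0) = -7
h^(4)(0) = 32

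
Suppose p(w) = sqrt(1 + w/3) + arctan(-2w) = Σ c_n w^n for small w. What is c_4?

Add the two expansions coefficient-wise.
p(0) = 1
p′(0) = -11/6
p′′(0) = -1/36
p′′′(0) = 1153/72
p^(4)(0) = -5/432

-5/10368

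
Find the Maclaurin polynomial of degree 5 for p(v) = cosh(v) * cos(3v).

7*v^4/6 - 4*v^2 + 1

Multiply the two series term by term and collect like powers.
p(0) = 1
p′(0) = 0
p′′(0) = -8
p′′′(0) = 0
p^(4)(0) = 28
p^(5)(0) = 0
The Taylor polynomial is Σ p^(k)(0)/k! · v^k.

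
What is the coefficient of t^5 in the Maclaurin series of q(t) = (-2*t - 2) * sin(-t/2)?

1/1920

Multiply each power in the prefactor through the base expansion.
q(0) = 0
q′(0) = 1
q′′(0) = 2
q′′′(0) = -1/4
q^(4)(0) = -1
q^(5)(0) = 1/16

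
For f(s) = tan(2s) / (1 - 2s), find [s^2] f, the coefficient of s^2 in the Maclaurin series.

4

Multiply the two series term by term and collect like powers.
[s^0] = 0;  [s^1] = 2;  [s^2] = 4.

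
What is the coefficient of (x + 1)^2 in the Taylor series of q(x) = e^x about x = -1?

Apply the Taylor formula c_k = f^(k)(a)/k!.
[(x + 1)^0] = e^(-1);  [(x + 1)^1] = e^(-1);  [(x + 1)^2] = e^(-1)/2.
So c_2 = q′′(-1)/2! = e^(-1)/2.

e^(-1)/2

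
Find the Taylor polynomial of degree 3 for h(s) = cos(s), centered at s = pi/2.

Use the known series and substitute for the argument.
h(pi/2) = 0
h′(pi/2) = -1
h′′(pi/2) = 0
h′′′(pi/2) = 1

(s - pi/2)^3/6 - (s - pi/2)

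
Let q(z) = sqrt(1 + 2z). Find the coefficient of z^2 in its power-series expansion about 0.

-1/2

[z^0] = 1;  [z^1] = 1;  [z^2] = -1/2.
So c_2 = q′′(0)/2! = -1/2.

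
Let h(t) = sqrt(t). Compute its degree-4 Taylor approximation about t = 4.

-5*(t - 4)^4/16384 + (t - 4)^3/512 - (t - 4)^2/64 + (t - 4)/4 + 2

h(4) = 2
h′(4) = 1/4
h′′(4) = -1/32
h′′′(4) = 3/256
h^(4)(4) = -15/2048
The Taylor polynomial is Σ h^(k)(4)/k! · (t - 4)^k.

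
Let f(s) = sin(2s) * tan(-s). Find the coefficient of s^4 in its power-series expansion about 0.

Write out both Maclaurin series and multiply, keeping only the needed powers.
f(0) = 0
f′(0) = 0
f′′(0) = -4
f′′′(0) = 0
f^(4)(0) = 16
Then c_k = f^(k)(0)/k! gives each Taylor coefficient.

2/3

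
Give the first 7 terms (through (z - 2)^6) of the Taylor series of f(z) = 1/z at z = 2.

f(2) = 1/2
f′(2) = -1/4
f′′(2) = 1/4
f′′′(2) = -3/8
f^(4)(2) = 3/4
f^(5)(2) = -15/8
f^(6)(2) = 45/8
The Taylor polynomial is Σ f^(k)(2)/k! · (z - 2)^k.

(z - 2)^6/128 - (z - 2)^5/64 + (z - 2)^4/32 - (z - 2)^3/16 + (z - 2)^2/8 - (z - 2)/4 + 1/2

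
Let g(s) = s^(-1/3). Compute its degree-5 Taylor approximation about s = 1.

Use the known series and substitute for the argument.
g(1) = 1
g′(1) = -1/3
g′′(1) = 4/9
g′′′(1) = -28/27
g^(4)(1) = 280/81
g^(5)(1) = -3640/243

-91*(s - 1)^5/729 + 35*(s - 1)^4/243 - 14*(s - 1)^3/81 + 2*(s - 1)^2/9 - (s - 1)/3 + 1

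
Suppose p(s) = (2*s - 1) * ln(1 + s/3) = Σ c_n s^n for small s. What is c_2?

Distribute the polynomial across the series and collect like powers.
p(0) = 0
p′(0) = -1/3
p′′(0) = 13/9

13/18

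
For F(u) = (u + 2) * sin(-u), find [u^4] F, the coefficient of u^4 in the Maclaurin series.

1/6

Distribute the polynomial across the series and collect like powers.
So c_4 = F^(4)(0)/4! = 1/6.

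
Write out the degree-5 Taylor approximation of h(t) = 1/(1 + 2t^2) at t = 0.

h(0) = 1
h′(0) = 0
h′′(0) = -4
h′′′(0) = 0
h^(4)(0) = 96
h^(5)(0) = 0

4*t^4 - 2*t^2 + 1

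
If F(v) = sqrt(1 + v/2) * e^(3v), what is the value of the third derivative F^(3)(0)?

Expand each factor separately, then convolve coefficients.
The coefficient of v^3 in the expansion is 709/128, so F′′′(0) = 3! * (709/128) = 2127/64.

2127/64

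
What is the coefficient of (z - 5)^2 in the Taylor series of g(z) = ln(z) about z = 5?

Compute the successive derivatives at the expansion point and divide by k!.

-1/50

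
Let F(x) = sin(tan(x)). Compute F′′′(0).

Plug the Maclaurin series of the inner function into that of the outer and collect terms.
The coefficient of x^3 in the expansion is 1/6, so F′′′(0) = 3! * (1/6) = 1.

1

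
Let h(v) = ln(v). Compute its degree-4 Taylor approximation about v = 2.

-(v - 2)^4/64 + (v - 2)^3/24 - (v - 2)^2/8 + (v - 2)/2 + ln(2)

[(v - 2)^0] = ln(2);  [(v - 2)^1] = 1/2;  [(v - 2)^2] = -1/8;  [(v - 2)^3] = 1/24;  [(v - 2)^4] = -1/64.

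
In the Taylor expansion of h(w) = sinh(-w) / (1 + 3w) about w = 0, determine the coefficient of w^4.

55/2

Take the Cauchy product of the two expansions.
So c_4 = h^(4)(0)/4! = 55/2.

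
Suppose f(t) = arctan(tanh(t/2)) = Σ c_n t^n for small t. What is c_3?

Let u equal the inner series; expand the outer function in u and truncate.
f(0) = 0
f′(0) = 1/2
f′′(0) = 0
f′′′(0) = -1/2
Dividing each by k! gives the coefficients c_0, ..., c_3.

-1/12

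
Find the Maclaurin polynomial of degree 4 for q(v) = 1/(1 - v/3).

[v^0] = 1;  [v^1] = 1/3;  [v^2] = 1/9;  [v^3] = 1/27;  [v^4] = 1/81.

v^4/81 + v^3/27 + v^2/9 + v/3 + 1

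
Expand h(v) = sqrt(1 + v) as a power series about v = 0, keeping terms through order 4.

Use the known series and substitute for the argument.
[v^0] = 1;  [v^1] = 1/2;  [v^2] = -1/8;  [v^3] = 1/16;  [v^4] = -5/128.

-5*v^4/128 + v^3/16 - v^2/8 + v/2 + 1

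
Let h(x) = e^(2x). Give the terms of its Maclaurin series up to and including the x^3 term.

h(0) = 1
h′(0) = 2
h′′(0) = 4
h′′′(0) = 8

4*x^3/3 + 2*x^2 + 2*x + 1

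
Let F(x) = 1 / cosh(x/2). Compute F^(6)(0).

Write the quotient as an unknown series and match coefficients against numerator = denominator · series.
From the series, [x^6] F = -61/46080; multiply by 6! = 720 to get -61/64.

-61/64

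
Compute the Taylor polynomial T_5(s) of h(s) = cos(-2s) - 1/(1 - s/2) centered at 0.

Add the two expansions coefficient-wise.

-s^5/32 + 29*s^4/48 - s^3/8 - 9*s^2/4 - s/2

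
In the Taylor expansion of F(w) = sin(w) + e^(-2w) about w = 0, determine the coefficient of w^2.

Expand each term separately and add.
F(0) = 1
F′(0) = -1
F′′(0) = 4
So c_2 = F′′(0)/2! = 2.

2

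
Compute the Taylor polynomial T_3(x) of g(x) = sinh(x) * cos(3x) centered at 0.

Write out both Maclaurin series and multiply, keeping only the needed powers.
[x^0] = 0;  [x^1] = 1;  [x^2] = 0;  [x^3] = -13/3.

-13*x^3/3 + x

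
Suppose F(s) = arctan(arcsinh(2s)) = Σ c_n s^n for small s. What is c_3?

-4

Substitute the inner expansion into the outer series and collect powers.
So c_3 = F′′′(0)/3! = -4.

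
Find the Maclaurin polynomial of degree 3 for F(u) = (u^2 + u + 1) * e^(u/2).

Multiply each power in the prefactor through the base expansion.
[u^0] = 1;  [u^1] = 3/2;  [u^2] = 13/8;  [u^3] = 31/48.

31*u^3/48 + 13*u^2/8 + 3*u/2 + 1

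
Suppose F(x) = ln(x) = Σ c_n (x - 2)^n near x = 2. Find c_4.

c_4 = F^(4)(2)/4! = -1/64.

-1/64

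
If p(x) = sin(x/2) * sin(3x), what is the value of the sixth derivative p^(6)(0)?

Expand each factor separately, then convolve coefficients.
The coefficient of x^6 in the expansion is 1417/1280, so p^(6)(0) = 6! * (1417/1280) = 12753/16.

12753/16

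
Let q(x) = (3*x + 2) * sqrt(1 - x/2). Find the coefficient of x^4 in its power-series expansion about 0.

-29/1024

Multiply each power in the prefactor through the base expansion.
q(0) = 2
q′(0) = 5/2
q′′(0) = -13/8
q′′′(0) = -21/32
q^(4)(0) = -87/128
So c_4 = q^(4)(0)/4! = -29/1024.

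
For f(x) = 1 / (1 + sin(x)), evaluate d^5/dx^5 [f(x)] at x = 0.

Write 1/(1+u) = 1 - u + u^2 - u^3 + ... and substitute the series for u.
The coefficient of x^5 in the expansion is -61/120, so f^(5)(0) = 5! * (-61/120) = -61.

-61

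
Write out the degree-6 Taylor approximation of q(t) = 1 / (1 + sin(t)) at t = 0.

Expand as Σ (-1)^k u^k with u equal to the inner function's series.
q(0) = 1
q′(0) = -1
q′′(0) = 2
q′′′(0) = -5
q^(4)(0) = 16
q^(5)(0) = -61
q^(6)(0) = 272
Dividing each by k! gives the coefficients c_0, ..., c_6.

17*t^6/45 - 61*t^5/120 + 2*t^4/3 - 5*t^3/6 + t^2 - t + 1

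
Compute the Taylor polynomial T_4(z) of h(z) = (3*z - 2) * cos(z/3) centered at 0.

-z^4/972 - z^3/6 + z^2/9 + 3*z - 2

Shift and add copies of the series according to the polynomial's terms.
h(0) = -2
h′(0) = 3
h′′(0) = 2/9
h′′′(0) = -1
h^(4)(0) = -2/81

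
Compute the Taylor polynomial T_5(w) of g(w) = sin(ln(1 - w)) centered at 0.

Substitute the inner expansion into the outer series and collect powers.
g(0) = 0
g′(0) = -1
g′′(0) = -1
g′′′(0) = -1
g^(4)(0) = 0
g^(5)(0) = 10

w^5/12 - w^3/6 - w^2/2 - w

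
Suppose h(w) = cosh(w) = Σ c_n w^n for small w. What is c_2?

1/2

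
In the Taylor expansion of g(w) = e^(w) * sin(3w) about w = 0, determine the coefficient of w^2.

Write out both Maclaurin series and multiply, keeping only the needed powers.
[w^0] = 0;  [w^1] = 3;  [w^2] = 3.

3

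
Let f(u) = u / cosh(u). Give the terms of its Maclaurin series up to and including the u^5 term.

Write the quotient as an unknown series and match coefficients against numerator = denominator · series.
f(0) = 0
f′(0) = 1
f′′(0) = 0
f′′′(0) = -3
f^(4)(0) = 0
f^(5)(0) = 25
Then c_k = f^(k)(0)/k! gives each Taylor coefficient.

5*u^5/24 - u^3/2 + u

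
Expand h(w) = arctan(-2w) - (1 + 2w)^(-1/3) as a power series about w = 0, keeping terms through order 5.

-8768*w^5/3645 - 560*w^4/243 + 328*w^3/81 - 8*w^2/9 - 4*w/3 - 1

Add the two expansions coefficient-wise.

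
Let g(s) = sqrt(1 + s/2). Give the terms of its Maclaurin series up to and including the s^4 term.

-5*s^4/2048 + s^3/128 - s^2/32 + s/4 + 1

Differentiate repeatedly and evaluate at the center.
[s^0] = 1;  [s^1] = 1/4;  [s^2] = -1/32;  [s^3] = 1/128;  [s^4] = -5/2048.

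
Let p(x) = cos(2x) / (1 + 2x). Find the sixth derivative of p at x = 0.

Expand each factor separately, then convolve coefficients.
From the series, [x^6] p = 1556/45; multiply by 6! = 720 to get 24896.

24896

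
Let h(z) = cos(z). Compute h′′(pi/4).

-sqrt(2)/2

From the series, [(z - pi/4)^2] h = -sqrt(2)/4; multiply by 2! = 2 to get -sqrt(2)/2.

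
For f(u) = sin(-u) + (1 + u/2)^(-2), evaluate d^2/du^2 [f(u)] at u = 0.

3/2

Add the two expansions coefficient-wise.
From the series, [u^2] f = 3/4; multiply by 2! = 2 to get 3/2.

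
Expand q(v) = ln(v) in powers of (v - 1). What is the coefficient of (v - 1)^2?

q(1) = 0
q′(1) = 1
q′′(1) = -1

-1/2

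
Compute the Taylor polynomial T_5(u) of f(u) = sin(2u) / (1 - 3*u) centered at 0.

Multiply the numerator's expansion by the denominator's geometric series.
f(0) = 0
f′(0) = 2
f′′(0) = 12
f′′′(0) = 100
f^(4)(0) = 1200
f^(5)(0) = 18032
Then c_k = f^(k)(0)/k! gives each Taylor coefficient.

2254*u^5/15 + 50*u^4 + 50*u^3/3 + 6*u^2 + 2*u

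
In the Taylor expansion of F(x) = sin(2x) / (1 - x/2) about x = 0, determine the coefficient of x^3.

Multiply the two series term by term and collect like powers.
[x^0] = 0;  [x^1] = 2;  [x^2] = 1;  [x^3] = -5/6.
So c_3 = F′′′(0)/3! = -5/6.

-5/6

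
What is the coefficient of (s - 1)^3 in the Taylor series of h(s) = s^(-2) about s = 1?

h(1) = 1
h′(1) = -2
h′′(1) = 6
h′′′(1) = -24
Then c_k = h^(k)(1)/k! gives each Taylor coefficient.

-4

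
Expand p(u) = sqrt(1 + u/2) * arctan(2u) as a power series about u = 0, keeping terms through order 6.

97129*u^6/61440 + 99509*u^5/15360 - 125*u^4/192 - 131*u^3/48 + u^2/2 + 2*u

Take the Cauchy product of the two expansions.
p(0) = 0
p′(0) = 2
p′′(0) = 1
p′′′(0) = -131/8
p^(4)(0) = -125/8
p^(5)(0) = 99509/128
p^(6)(0) = 291387/256
Then c_k = p^(k)(0)/k! gives each Taylor coefficient.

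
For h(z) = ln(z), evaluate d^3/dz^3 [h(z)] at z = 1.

2

The coefficient of (z - 1)^3 in the expansion is 1/3, so h′′′(1) = 3! * (1/3) = 2.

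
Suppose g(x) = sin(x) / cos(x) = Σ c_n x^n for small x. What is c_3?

Divide the numerator series by the denominator series (power-series long division).
g(0) = 0
g′(0) = 1
g′′(0) = 0
g′′′(0) = 2
Then c_k = g^(k)(0)/k! gives each Taylor coefficient.

1/3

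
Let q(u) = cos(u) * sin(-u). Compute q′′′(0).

Multiply the two series term by term and collect like powers.
From the series, [u^3] q = 2/3; multiply by 3! = 6 to get 4.

4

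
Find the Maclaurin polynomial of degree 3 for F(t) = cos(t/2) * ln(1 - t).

-5*t^3/24 - t^2/2 - t

Write out both Maclaurin series and multiply, keeping only the needed powers.
F(0) = 0
F′(0) = -1
F′′(0) = -1
F′′′(0) = -5/4
Then c_k = F^(k)(0)/k! gives each Taylor coefficient.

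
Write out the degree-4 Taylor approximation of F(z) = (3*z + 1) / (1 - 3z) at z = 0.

162*z^4 + 54*z^3 + 18*z^2 + 6*z + 1

Shift and add copies of the series according to the polynomial's terms.
F(0) = 1
F′(0) = 6
F′′(0) = 36
F′′′(0) = 324
F^(4)(0) = 3888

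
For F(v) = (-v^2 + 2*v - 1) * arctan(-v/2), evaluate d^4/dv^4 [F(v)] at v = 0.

Distribute the polynomial across the series and collect like powers.
The coefficient of v^4 in the expansion is 1/12, so F^(4)(0) = 4! * (1/12) = 2.

2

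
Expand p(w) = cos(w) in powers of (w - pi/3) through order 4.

(w - pi/3)^4/48 + sqrt(3)*(w - pi/3)^3/12 - (w - pi/3)^2/4 - sqrt(3)*(w - pi/3)/2 + 1/2

p(pi/3) = 1/2
p′(pi/3) = -sqrt(3)/2
p′′(pi/3) = -1/2
p′′′(pi/3) = sqrt(3)/2
p^(4)(pi/3) = 1/2
The Taylor polynomial is Σ p^(k)(pi/3)/k! · (w - pi/3)^k.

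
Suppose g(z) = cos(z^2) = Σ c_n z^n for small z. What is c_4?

g(0) = 1
g′(0) = 0
g′′(0) = 0
g′′′(0) = 0
g^(4)(0) = -12
So c_4 = g^(4)(0)/4! = -1/2.

-1/2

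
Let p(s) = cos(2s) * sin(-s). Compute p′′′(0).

13

Expand each factor separately, then convolve coefficients.
From the series, [s^3] p = 13/6; multiply by 3! = 6 to get 13.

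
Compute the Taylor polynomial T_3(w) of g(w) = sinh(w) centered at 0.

w^3/6 + w

Apply the Taylor formula c_k = f^(k)(a)/k!.
g(0) = 0
g′(0) = 1
g′′(0) = 0
g′′′(0) = 1
The Taylor polynomial is Σ g^(k)(0)/k! · w^k.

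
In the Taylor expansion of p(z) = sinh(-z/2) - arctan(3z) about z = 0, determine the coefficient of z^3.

431/48

Add the two expansions coefficient-wise.
p(0) = 0
p′(0) = -7/2
p′′(0) = 0
p′′′(0) = 431/8
So c_3 = p′′′(0)/3! = 431/48.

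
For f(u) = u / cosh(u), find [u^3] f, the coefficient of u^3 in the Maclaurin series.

-1/2

Invert the denominator's series and multiply.
f(0) = 0
f′(0) = 1
f′′(0) = 0
f′′′(0) = -3
So c_3 = f′′′(0)/3! = -1/2.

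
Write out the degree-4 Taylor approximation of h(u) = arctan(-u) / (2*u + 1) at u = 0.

22*u^4/3 - 11*u^3/3 + 2*u^2 - u

Expand 1/(denominator) as a geometric series and multiply by the numerator's series.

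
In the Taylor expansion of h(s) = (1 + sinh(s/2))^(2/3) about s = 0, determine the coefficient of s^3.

13/648

Substitute the inner expansion into the outer series and collect powers.
h(0) = 1
h′(0) = 1/3
h′′(0) = -1/18
h′′′(0) = 13/108
So c_3 = h′′′(0)/3! = 13/648.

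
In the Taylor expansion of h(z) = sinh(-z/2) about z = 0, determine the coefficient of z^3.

Use the known series and substitute for the argument.
h(0) = 0
h′(0) = -1/2
h′′(0) = 0
h′′′(0) = -1/8

-1/48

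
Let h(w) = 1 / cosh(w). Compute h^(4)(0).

5

Invert the denominator's series and multiply.
The coefficient of w^4 in the expansion is 5/24, so h^(4)(0) = 4! * (5/24) = 5.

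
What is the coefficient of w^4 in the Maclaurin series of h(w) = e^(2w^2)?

c_4 = h^(4)(0)/4! = 2.

2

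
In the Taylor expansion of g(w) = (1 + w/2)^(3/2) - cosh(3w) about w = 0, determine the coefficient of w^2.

Expand each term separately and add.
g(0) = 0
g′(0) = 3/4
g′′(0) = -141/16
The Taylor polynomial is Σ g^(k)(0)/k! · w^k.

-141/32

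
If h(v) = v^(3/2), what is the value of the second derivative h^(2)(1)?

From the series, [(v - 1)^2] h = 3/8; multiply by 2! = 2 to get 3/4.

3/4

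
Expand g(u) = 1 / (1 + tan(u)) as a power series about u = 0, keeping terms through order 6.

Expand as Σ (-1)^k u^k with u equal to the inner function's series.
g(0) = 1
g′(0) = -1
g′′(0) = 2
g′′′(0) = -8
g^(4)(0) = 40
g^(5)(0) = -256
g^(6)(0) = 1952
The Taylor polynomial is Σ g^(k)(0)/k! · u^k.

122*u^6/45 - 32*u^5/15 + 5*u^4/3 - 4*u^3/3 + u^2 - u + 1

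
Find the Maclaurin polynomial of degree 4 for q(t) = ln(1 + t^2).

q(0) = 0
q′(0) = 0
q′′(0) = 2
q′′′(0) = 0
q^(4)(0) = -12
The Taylor polynomial is Σ q^(k)(0)/k! · t^k.

-t^4/2 + t^2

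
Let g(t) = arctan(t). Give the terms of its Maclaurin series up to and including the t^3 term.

-t^3/3 + t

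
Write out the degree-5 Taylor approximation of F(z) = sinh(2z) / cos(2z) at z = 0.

48*z^5/5 + 16*z^3/3 + 2*z

Write the quotient as an unknown series and match coefficients against numerator = denominator · series.
[z^0] = 0;  [z^1] = 2;  [z^2] = 0;  [z^3] = 16/3;  [z^4] = 0;  [z^5] = 48/5.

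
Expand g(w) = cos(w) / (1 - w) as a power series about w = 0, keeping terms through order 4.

13*w^4/24 + w^3/2 + w^2/2 + w + 1

Multiply the two series term by term and collect like powers.
[w^0] = 1;  [w^1] = 1;  [w^2] = 1/2;  [w^3] = 1/2;  [w^4] = 13/24.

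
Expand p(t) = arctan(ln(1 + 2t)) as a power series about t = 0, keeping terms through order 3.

-2*t^2 + 2*t

Compose series: expand the inner function first, then feed it into the outer expansion.
p(0) = 0
p′(0) = 2
p′′(0) = -4
p′′′(0) = 0
Then c_k = p^(k)(0)/k! gives each Taylor coefficient.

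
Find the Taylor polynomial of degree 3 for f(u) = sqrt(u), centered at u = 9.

(u - 9)^3/3888 - (u - 9)^2/216 + (u - 9)/6 + 3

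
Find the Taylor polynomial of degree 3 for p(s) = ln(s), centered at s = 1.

(s - 1)^3/3 - (s - 1)^2/2 + (s - 1)

p(1) = 0
p′(1) = 1
p′′(1) = -1
p′′′(1) = 2
Dividing each by k! gives the coefficients c_0, ..., c_3.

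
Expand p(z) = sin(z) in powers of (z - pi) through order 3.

p(pi) = 0
p′(pi) = -1
p′′(pi) = 0
p′′′(pi) = 1

(z - pi)^3/6 - (z - pi)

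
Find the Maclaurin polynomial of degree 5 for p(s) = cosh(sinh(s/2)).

Substitute the inner expansion into the outer series and collect powers.
[s^0] = 1;  [s^1] = 0;  [s^2] = 1/8;  [s^3] = 0;  [s^4] = 5/384;  [s^5] = 0.

5*s^4/384 + s^2/8 + 1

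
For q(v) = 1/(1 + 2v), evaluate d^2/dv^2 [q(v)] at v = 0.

Differentiate repeatedly and evaluate at the center.
The coefficient of v^2 in the expansion is 4, so q′′(0) = 2! * (4) = 8.

8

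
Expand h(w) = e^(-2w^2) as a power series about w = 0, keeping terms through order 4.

2*w^4 - 2*w^2 + 1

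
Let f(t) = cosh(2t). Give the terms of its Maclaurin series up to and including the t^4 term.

2*t^4/3 + 2*t^2 + 1

f(0) = 1
f′(0) = 0
f′′(0) = 4
f′′′(0) = 0
f^(4)(0) = 16
The Taylor polynomial is Σ f^(k)(0)/k! · t^k.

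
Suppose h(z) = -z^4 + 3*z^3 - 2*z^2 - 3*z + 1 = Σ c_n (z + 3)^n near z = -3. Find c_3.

15

h(-3) = -170
h′(-3) = 198
h′′(-3) = -166
h′′′(-3) = 90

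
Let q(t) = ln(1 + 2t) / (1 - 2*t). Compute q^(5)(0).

3008

Use 1/(1 - r) = Σ r^k on the denominator, then take the Cauchy product.
From the series, [t^5] q = 376/15; multiply by 5! = 120 to get 3008.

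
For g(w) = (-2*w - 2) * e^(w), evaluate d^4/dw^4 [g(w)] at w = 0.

-10

Multiply each power in the prefactor through the base expansion.
The coefficient of w^4 in the expansion is -5/12, so g^(4)(0) = 4! * (-5/12) = -10.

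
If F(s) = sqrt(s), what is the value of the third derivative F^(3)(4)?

From the series, [(s - 4)^3] F = 1/512; multiply by 3! = 6 to get 3/256.

3/256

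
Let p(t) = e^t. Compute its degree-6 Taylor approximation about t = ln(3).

p(ln(3)) = 3
p′(ln(3)) = 3
p′′(ln(3)) = 3
p′′′(ln(3)) = 3
p^(4)(ln(3)) = 3
p^(5)(ln(3)) = 3
p^(6)(ln(3)) = 3

(t - ln(3))^6/240 + (t - ln(3))^5/40 + (t - ln(3))^4/8 + (t - ln(3))^3/2 + 3*(t - ln(3))^2/2 + 3*(t - ln(3)) + 3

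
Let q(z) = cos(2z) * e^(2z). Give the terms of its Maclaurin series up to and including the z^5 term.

Multiply the two series term by term and collect like powers.

-16*z^5/15 - 8*z^4/3 - 8*z^3/3 + 2*z + 1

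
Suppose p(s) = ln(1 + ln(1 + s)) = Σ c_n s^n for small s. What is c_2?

-1

Compose series: expand the inner function first, then feed it into the outer expansion.
p(0) = 0
p′(0) = 1
p′′(0) = -2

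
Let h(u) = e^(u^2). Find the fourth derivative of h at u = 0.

The coefficient of u^4 in the expansion is 1/2, so h^(4)(0) = 4! * (1/2) = 12.

12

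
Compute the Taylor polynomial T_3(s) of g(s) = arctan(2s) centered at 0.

-8*s^3/3 + 2*s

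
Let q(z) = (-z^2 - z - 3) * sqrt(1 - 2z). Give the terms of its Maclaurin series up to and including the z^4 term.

23*z^4/8 + 3*z^3 + 3*z^2/2 + 2*z - 3

Multiply each power in the prefactor through the base expansion.
[z^0] = -3;  [z^1] = 2;  [z^2] = 3/2;  [z^3] = 3;  [z^4] = 23/8.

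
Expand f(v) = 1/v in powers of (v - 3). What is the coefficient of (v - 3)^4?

1/243

f(3) = 1/3
f′(3) = -1/9
f′′(3) = 2/27
f′′′(3) = -2/27
f^(4)(3) = 8/81
So c_4 = f^(4)(3)/4! = 1/243.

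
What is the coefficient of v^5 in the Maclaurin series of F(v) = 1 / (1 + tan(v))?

-32/15

Write 1/(1+u) = 1 - u + u^2 - u^3 + ... and substitute the series for u.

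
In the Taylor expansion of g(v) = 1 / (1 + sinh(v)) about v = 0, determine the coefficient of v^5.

Write 1/(1+u) = 1 - u + u^2 - u^3 + ... and substitute the series for u.
g(0) = 1
g′(0) = -1
g′′(0) = 2
g′′′(0) = -7
g^(4)(0) = 32
g^(5)(0) = -181

-181/120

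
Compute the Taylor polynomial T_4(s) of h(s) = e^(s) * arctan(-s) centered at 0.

Take the Cauchy product of the two expansions.

s^4/6 - s^3/6 - s^2 - s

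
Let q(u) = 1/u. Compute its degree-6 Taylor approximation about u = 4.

(u - 4)^6/16384 - (u - 4)^5/4096 + (u - 4)^4/1024 - (u - 4)^3/256 + (u - 4)^2/64 - (u - 4)/16 + 1/4

Compute the successive derivatives at the expansion point and divide by k!.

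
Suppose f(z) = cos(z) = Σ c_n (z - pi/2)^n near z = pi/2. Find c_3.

1/6

[(z - pi/2)^0] = 0;  [(z - pi/2)^1] = -1;  [(z - pi/2)^2] = 0;  [(z - pi/2)^3] = 1/6.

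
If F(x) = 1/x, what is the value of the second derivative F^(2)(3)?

2/27

Apply the Taylor formula c_k = f^(k)(a)/k!.
The coefficient of (x - 3)^2 in the expansion is 1/27, so F′′(3) = 2! * (1/27) = 2/27.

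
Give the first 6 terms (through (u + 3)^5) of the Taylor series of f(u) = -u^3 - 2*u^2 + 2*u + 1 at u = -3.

-(u + 3)^3 + 7*(u + 3)^2 - 13*(u + 3) + 4

Use the known series and substitute for the argument.
[(u + 3)^0] = 4;  [(u + 3)^1] = -13;  [(u + 3)^2] = 7;  [(u + 3)^3] = -1;  [(u + 3)^4] = 0;  [(u + 3)^5] = 0.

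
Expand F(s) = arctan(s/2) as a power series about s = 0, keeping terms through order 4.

-s^3/24 + s/2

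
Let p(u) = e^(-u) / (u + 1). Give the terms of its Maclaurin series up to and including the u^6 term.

1957*u^6/720 - 163*u^5/60 + 65*u^4/24 - 8*u^3/3 + 5*u^2/2 - 2*u + 1

Expand 1/(denominator) as a geometric series and multiply by the numerator's series.
p(0) = 1
p′(0) = -2
p′′(0) = 5
p′′′(0) = -16
p^(4)(0) = 65
p^(5)(0) = -326
p^(6)(0) = 1957
Then c_k = p^(k)(0)/k! gives each Taylor coefficient.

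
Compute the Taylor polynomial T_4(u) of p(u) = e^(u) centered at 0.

Compute the successive derivatives at the expansion point and divide by k!.
p(0) = 1
p′(0) = 1
p′′(0) = 1
p′′′(0) = 1
p^(4)(0) = 1
The Taylor polynomial is Σ p^(k)(0)/k! · u^k.

u^4/24 + u^3/6 + u^2/2 + u + 1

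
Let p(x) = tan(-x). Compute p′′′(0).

-2

The coefficient of x^3 in the expansion is -1/3, so p′′′(0) = 3! * (-1/3) = -2.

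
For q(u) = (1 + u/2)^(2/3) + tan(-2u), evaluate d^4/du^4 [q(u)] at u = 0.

-7/162

Combine the two series term by term.
The coefficient of u^4 in the expansion is -7/3888, so q^(4)(0) = 4! * (-7/3888) = -7/162.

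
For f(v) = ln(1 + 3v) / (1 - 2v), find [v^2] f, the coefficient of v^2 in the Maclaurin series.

Write out both Maclaurin series and multiply, keeping only the needed powers.
f(0) = 0
f′(0) = 3
f′′(0) = 3

3/2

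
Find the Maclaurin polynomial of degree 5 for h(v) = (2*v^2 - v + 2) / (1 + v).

Multiply each power in the prefactor through the base expansion.
[v^0] = 2;  [v^1] = -3;  [v^2] = 5;  [v^3] = -5;  [v^4] = 5;  [v^5] = -5.

-5*v^5 + 5*v^4 - 5*v^3 + 5*v^2 - 3*v + 2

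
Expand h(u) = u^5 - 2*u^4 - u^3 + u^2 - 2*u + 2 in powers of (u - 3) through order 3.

h(3) = 59
h′(3) = 166
h′′(3) = 308
h′′′(3) = 390
Dividing each by k! gives the coefficients c_0, ..., c_3.

65*(u - 3)^3 + 154*(u - 3)^2 + 166*(u - 3) + 59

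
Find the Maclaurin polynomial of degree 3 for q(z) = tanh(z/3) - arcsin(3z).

-731*z^3/162 - 8*z/3

Combine the two series term by term.
q(0) = 0
q′(0) = -8/3
q′′(0) = 0
q′′′(0) = -731/27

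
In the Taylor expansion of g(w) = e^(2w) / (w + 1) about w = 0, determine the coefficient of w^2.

1

Multiply the numerator's expansion by the denominator's geometric series.
So c_2 = g′′(0)/2! = 1.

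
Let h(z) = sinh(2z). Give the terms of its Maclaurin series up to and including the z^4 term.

4*z^3/3 + 2*z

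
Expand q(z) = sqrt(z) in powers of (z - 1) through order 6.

Compute the successive derivatives at the expansion point and divide by k!.
q(1) = 1
q′(1) = 1/2
q′′(1) = -1/4
q′′′(1) = 3/8
q^(4)(1) = -15/16
q^(5)(1) = 105/32
q^(6)(1) = -945/64
The Taylor polynomial is Σ q^(k)(1)/k! · (z - 1)^k.

-21*(z - 1)^6/1024 + 7*(z - 1)^5/256 - 5*(z - 1)^4/128 + (z - 1)^3/16 - (z - 1)^2/8 + (z - 1)/2 + 1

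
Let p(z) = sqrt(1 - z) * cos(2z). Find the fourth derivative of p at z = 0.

337/16

Take the Cauchy product of the two expansions.
From the series, [z^4] p = 337/384; multiply by 4! = 24 to get 337/16.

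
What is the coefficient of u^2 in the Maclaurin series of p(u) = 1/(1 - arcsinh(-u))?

Compose series: expand the inner function first, then feed it into the outer expansion.
[u^0] = 1;  [u^1] = -1;  [u^2] = 1.
So c_2 = p′′(0)/2! = 1.

1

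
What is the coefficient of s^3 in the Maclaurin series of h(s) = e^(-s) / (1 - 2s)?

29/6

Multiply the two series term by term and collect like powers.
h(0) = 1
h′(0) = 1
h′′(0) = 5
h′′′(0) = 29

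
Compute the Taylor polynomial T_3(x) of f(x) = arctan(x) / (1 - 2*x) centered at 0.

11*x^3/3 + 2*x^2 + x

Expand 1/(denominator) as a geometric series and multiply by the numerator's series.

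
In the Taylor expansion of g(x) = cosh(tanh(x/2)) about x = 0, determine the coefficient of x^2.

1/8

Substitute the inner expansion into the outer series and collect powers.
[x^0] = 1;  [x^1] = 0;  [x^2] = 1/8.
So c_2 = g′′(0)/2! = 1/8.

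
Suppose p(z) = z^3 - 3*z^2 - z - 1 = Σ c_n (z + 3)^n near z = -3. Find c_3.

[(z + 3)^0] = -52;  [(z + 3)^1] = 44;  [(z + 3)^2] = -12;  [(z + 3)^3] = 1.

1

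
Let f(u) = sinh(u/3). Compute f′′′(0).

1/27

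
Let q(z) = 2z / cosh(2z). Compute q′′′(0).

-24

Write the quotient as an unknown series and match coefficients against numerator = denominator · series.
The coefficient of z^3 in the expansion is -4, so q′′′(0) = 3! * (-4) = -24.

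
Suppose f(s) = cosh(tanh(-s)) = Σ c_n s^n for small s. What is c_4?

-7/24

Compose series: expand the inner function first, then feed it into the outer expansion.
f(0) = 1
f′(0) = 0
f′′(0) = 1
f′′′(0) = 0
f^(4)(0) = -7
So c_4 = f^(4)(0)/4! = -7/24.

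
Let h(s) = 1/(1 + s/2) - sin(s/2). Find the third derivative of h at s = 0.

Combine the two series term by term.
The coefficient of s^3 in the expansion is -5/48, so h′′′(0) = 3! * (-5/48) = -5/8.

-5/8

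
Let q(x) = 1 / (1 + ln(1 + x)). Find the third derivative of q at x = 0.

Write 1/(1+u) = 1 - u + u^2 - u^3 + ... and substitute the series for u.
The coefficient of x^3 in the expansion is -7/3, so q′′′(0) = 3! * (-7/3) = -14.

-14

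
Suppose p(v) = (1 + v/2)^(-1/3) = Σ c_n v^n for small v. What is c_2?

1/18

Differentiate repeatedly and evaluate at the center.
[v^0] = 1;  [v^1] = -1/6;  [v^2] = 1/18.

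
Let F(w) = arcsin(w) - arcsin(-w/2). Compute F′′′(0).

9/8

Combine the two series term by term.
The coefficient of w^3 in the expansion is 3/16, so F′′′(0) = 3! * (3/16) = 9/8.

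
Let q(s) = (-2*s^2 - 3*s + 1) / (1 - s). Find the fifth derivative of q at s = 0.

-480

Multiply each power in the prefactor through the base expansion.
The coefficient of s^5 in the expansion is -4, so q^(5)(0) = 5! * (-4) = -480.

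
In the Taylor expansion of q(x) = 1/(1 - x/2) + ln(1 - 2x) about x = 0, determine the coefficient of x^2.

Expand each term separately and add.
[x^0] = 1;  [x^1] = -3/2;  [x^2] = -7/4.

-7/4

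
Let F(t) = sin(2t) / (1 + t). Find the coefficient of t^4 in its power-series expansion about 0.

Write out both Maclaurin series and multiply, keeping only the needed powers.

-2/3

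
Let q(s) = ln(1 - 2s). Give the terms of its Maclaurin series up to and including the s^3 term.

-8*s^3/3 - 2*s^2 - 2*s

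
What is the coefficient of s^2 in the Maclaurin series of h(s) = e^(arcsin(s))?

1/2

Let u equal the inner series; expand the outer function in u and truncate.
[s^0] = 1;  [s^1] = 1;  [s^2] = 1/2.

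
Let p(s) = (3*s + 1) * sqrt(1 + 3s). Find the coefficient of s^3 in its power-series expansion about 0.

Distribute the polynomial across the series and collect like powers.
p(0) = 1
p′(0) = 9/2
p′′(0) = 27/4
p′′′(0) = -81/8

-27/16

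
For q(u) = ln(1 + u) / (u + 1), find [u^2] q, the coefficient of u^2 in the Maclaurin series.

-3/2

Expand 1/(denominator) as a geometric series and multiply by the numerator's series.
q(0) = 0
q′(0) = 1
q′′(0) = -3
Dividing each by k! gives the coefficients c_0, ..., c_2.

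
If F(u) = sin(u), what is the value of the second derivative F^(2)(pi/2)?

The coefficient of (u - pi/2)^2 in the expansion is -1/2, so F′′(pi/2) = 2! * (-1/2) = -1.

-1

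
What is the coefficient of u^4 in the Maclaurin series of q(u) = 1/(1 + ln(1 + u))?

Plug the Maclaurin series of the inner function into that of the outer and collect terms.
q(0) = 1
q′(0) = -1
q′′(0) = 3
q′′′(0) = -14
q^(4)(0) = 88

11/3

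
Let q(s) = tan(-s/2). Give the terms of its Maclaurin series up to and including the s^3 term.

-s^3/24 - s/2

q(0) = 0
q′(0) = -1/2
q′′(0) = 0
q′′′(0) = -1/4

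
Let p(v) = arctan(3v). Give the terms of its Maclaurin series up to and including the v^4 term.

-9*v^3 + 3*v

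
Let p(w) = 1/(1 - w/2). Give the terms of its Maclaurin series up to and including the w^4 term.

w^4/16 + w^3/8 + w^2/4 + w/2 + 1

Compute the successive derivatives at the expansion point and divide by k!.
p(0) = 1
p′(0) = 1/2
p′′(0) = 1/2
p′′′(0) = 3/4
p^(4)(0) = 3/2
Dividing each by k! gives the coefficients c_0, ..., c_4.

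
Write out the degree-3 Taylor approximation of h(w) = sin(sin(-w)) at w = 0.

w^3/3 - w

Let u equal the inner series; expand the outer function in u and truncate.
[w^0] = 0;  [w^1] = -1;  [w^2] = 0;  [w^3] = 1/3.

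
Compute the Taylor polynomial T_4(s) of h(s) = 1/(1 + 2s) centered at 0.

16*s^4 - 8*s^3 + 4*s^2 - 2*s + 1

[s^0] = 1;  [s^1] = -2;  [s^2] = 4;  [s^3] = -8;  [s^4] = 16.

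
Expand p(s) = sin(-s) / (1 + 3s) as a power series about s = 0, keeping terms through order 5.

-9541*s^5/120 + 53*s^4/2 - 53*s^3/6 + 3*s^2 - s

Take the Cauchy product of the two expansions.
[s^0] = 0;  [s^1] = -1;  [s^2] = 3;  [s^3] = -53/6;  [s^4] = 53/2;  [s^5] = -9541/120.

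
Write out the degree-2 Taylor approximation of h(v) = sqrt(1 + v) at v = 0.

-v^2/8 + v/2 + 1

Compute the successive derivatives at the expansion point and divide by k!.
h(0) = 1
h′(0) = 1/2
h′′(0) = -1/4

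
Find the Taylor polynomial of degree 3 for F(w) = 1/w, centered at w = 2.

F(2) = 1/2
F′(2) = -1/4
F′′(2) = 1/4
F′′′(2) = -3/8

-(w - 2)^3/16 + (w - 2)^2/8 - (w - 2)/4 + 1/2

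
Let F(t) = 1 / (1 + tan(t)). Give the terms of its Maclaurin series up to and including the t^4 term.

Expand as Σ (-1)^k u^k with u equal to the inner function's series.
[t^0] = 1;  [t^1] = -1;  [t^2] = 1;  [t^3] = -4/3;  [t^4] = 5/3.

5*t^4/3 - 4*t^3/3 + t^2 - t + 1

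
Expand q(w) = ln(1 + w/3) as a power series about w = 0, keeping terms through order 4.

q(0) = 0
q′(0) = 1/3
q′′(0) = -1/9
q′′′(0) = 2/27
q^(4)(0) = -2/27
Then c_k = q^(k)(0)/k! gives each Taylor coefficient.

-w^4/324 + w^3/81 - w^2/18 + w/3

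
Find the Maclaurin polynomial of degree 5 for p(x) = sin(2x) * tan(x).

-2*x^4/3 + 2*x^2

Expand each factor separately, then convolve coefficients.
p(0) = 0
p′(0) = 0
p′′(0) = 4
p′′′(0) = 0
p^(4)(0) = -16
p^(5)(0) = 0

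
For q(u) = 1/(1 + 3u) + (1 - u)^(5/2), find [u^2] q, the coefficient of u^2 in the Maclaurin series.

Expand each term separately and add.

87/8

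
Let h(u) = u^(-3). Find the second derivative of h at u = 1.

12

The coefficient of (u - 1)^2 in the expansion is 6, so h′′(1) = 2! * (6) = 12.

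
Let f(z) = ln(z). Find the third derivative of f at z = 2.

1/4

The coefficient of (z - 2)^3 in the expansion is 1/24, so f′′′(2) = 3! * (1/24) = 1/4.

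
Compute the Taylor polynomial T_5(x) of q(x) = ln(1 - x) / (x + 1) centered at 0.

-47*x^5/60 + 7*x^4/12 - 5*x^3/6 + x^2/2 - x

Use 1/(1 - r) = Σ r^k on the denominator, then take the Cauchy product.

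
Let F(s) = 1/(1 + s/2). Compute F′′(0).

Use the known series and substitute for the argument.
From the series, [s^2] F = 1/4; multiply by 2! = 2 to get 1/2.

1/2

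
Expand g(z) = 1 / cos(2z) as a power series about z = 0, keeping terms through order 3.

Invert the denominator's series and multiply.

2*z^2 + 1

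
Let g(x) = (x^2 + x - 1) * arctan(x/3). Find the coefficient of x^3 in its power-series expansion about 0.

Multiply each power in the prefactor through the base expansion.
g(0) = 0
g′(0) = -1/3
g′′(0) = 2/3
g′′′(0) = 56/27

28/81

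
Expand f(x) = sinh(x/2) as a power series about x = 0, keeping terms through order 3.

x^3/48 + x/2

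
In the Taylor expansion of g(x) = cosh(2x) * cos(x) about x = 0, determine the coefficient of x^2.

3/2

Expand each factor separately, then convolve coefficients.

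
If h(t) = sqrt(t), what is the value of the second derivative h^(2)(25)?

-1/500

The coefficient of (t - 25)^2 in the expansion is -1/1000, so h′′(25) = 2! * (-1/1000) = -1/500.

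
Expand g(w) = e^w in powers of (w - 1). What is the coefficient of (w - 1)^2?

e/2

Use the known series and substitute for the argument.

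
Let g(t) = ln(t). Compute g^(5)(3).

The coefficient of (t - 3)^5 in the expansion is 1/1215, so g^(5)(3) = 5! * (1/1215) = 8/81.

8/81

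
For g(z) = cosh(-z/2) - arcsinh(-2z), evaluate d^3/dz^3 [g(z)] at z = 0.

Add the two expansions coefficient-wise.
The coefficient of z^3 in the expansion is -4/3, so g′′′(0) = 3! * (-4/3) = -8.

-8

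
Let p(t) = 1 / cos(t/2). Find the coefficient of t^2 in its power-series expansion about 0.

1/8

Invert the denominator's series and multiply.
p(0) = 1
p′(0) = 0
p′′(0) = 1/4
Dividing each by k! gives the coefficients c_0, ..., c_2.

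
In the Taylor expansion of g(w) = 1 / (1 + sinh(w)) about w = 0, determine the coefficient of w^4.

4/3

Write 1/(1+u) = 1 - u + u^2 - u^3 + ... and substitute the series for u.
g(0) = 1
g′(0) = -1
g′′(0) = 2
g′′′(0) = -7
g^(4)(0) = 32
Then c_k = g^(k)(0)/k! gives each Taylor coefficient.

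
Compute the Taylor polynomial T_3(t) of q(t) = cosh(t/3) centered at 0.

Differentiate repeatedly and evaluate at the center.
[t^0] = 1;  [t^1] = 0;  [t^2] = 1/18;  [t^3] = 0.

t^2/18 + 1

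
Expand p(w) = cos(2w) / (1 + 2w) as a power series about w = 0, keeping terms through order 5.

-52*w^5/3 + 26*w^4/3 - 4*w^3 + 2*w^2 - 2*w + 1

Take the Cauchy product of the two expansions.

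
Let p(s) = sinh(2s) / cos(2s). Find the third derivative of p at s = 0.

32

Write the quotient as an unknown series and match coefficients against numerator = denominator · series.
The coefficient of s^3 in the expansion is 16/3, so p′′′(0) = 3! * (16/3) = 32.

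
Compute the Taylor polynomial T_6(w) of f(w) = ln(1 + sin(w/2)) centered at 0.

-w^6/2880 + w^5/768 - w^4/192 + w^3/48 - w^2/8 + w/2

Substitute the inner expansion into the outer series and collect powers.
f(0) = 0
f′(0) = 1/2
f′′(0) = -1/4
f′′′(0) = 1/8
f^(4)(0) = -1/8
f^(5)(0) = 5/32
f^(6)(0) = -1/4
Dividing each by k! gives the coefficients c_0, ..., c_6.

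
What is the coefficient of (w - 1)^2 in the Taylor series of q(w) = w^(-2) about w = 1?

3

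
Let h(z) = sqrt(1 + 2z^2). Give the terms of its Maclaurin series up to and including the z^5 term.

-z^4/2 + z^2 + 1

h(0) = 1
h′(0) = 0
h′′(0) = 2
h′′′(0) = 0
h^(4)(0) = -12
h^(5)(0) = 0
Then c_k = h^(k)(0)/k! gives each Taylor coefficient.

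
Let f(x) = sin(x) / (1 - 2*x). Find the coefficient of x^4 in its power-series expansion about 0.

Multiply the numerator's expansion by the denominator's geometric series.
f(0) = 0
f′(0) = 1
f′′(0) = 4
f′′′(0) = 23
f^(4)(0) = 184
So c_4 = f^(4)(0)/4! = 23/3.

23/3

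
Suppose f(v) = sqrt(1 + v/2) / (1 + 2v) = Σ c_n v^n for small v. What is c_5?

-227025/8192

Multiply the two series term by term and collect like powers.
So c_5 = f^(5)(0)/5! = -227025/8192.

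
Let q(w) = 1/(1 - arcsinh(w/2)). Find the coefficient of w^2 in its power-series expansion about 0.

1/4

Plug the Maclaurin series of the inner function into that of the outer and collect terms.
q(0) = 1
q′(0) = 1/2
q′′(0) = 1/2
So c_2 = q′′(0)/2! = 1/4.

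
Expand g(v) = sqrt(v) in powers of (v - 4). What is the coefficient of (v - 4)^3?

1/512

[(v - 4)^0] = 2;  [(v - 4)^1] = 1/4;  [(v - 4)^2] = -1/64;  [(v - 4)^3] = 1/512.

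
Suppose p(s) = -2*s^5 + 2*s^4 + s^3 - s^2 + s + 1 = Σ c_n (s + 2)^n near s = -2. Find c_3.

-95

Apply the Taylor formula c_k = f^(k)(a)/k!.
p(-2) = 83
p′(-2) = -207
p′′(-2) = 402
p′′′(-2) = -570
The Taylor polynomial is Σ p^(k)(-2)/k! · (s + 2)^k.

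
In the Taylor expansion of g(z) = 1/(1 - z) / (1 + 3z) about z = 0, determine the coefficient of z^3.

Write out both Maclaurin series and multiply, keeping only the needed powers.
So c_3 = g′′′(0)/3! = -20.

-20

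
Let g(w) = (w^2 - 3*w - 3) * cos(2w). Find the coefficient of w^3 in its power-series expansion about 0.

6

Distribute the polynomial across the series and collect like powers.
g(0) = -3
g′(0) = -3
g′′(0) = 14
g′′′(0) = 36
So c_3 = g′′′(0)/3! = 6.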